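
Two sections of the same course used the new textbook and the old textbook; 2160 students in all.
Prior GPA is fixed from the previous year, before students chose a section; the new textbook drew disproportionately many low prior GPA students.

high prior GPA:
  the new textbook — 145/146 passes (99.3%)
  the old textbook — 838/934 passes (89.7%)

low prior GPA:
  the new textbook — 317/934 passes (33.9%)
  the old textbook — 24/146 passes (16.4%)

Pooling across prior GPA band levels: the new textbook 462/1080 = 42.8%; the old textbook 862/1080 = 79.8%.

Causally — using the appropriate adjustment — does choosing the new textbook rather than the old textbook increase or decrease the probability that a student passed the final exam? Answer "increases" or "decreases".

The stratified and pooled comparisons disagree (the new textbook wins within each prior GPA band; the old textbook wins overall), so the answer turns on the causal role of prior GPA band.
Nothing the teaching method does changes prior GPA band; the imbalance is an allocation artefact. With prior GPA band also predicting the outcome, the pooled figure is confounded, and the within-stratum comparison is the causal one.
Within each level — high prior GPA: 99.3% vs 89.7%; low prior GPA: 33.9% vs 16.4% — the new textbook is higher every time.

increases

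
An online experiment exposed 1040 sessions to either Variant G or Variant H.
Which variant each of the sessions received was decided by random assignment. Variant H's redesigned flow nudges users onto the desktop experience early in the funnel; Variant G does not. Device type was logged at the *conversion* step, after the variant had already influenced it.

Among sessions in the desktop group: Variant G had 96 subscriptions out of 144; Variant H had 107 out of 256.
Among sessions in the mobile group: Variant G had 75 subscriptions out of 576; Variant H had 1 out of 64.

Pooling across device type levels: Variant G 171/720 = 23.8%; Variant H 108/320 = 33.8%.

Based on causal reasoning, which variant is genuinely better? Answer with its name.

Variant H

Because the variant influences device type, device type is a post-treatment mediator, not a confounder. Stratifying on it would bias the estimate; the causal effect is the crude pooled difference.
Pooled: Variant G 23.8% vs Variant H 33.8%; Variant H is higher overall.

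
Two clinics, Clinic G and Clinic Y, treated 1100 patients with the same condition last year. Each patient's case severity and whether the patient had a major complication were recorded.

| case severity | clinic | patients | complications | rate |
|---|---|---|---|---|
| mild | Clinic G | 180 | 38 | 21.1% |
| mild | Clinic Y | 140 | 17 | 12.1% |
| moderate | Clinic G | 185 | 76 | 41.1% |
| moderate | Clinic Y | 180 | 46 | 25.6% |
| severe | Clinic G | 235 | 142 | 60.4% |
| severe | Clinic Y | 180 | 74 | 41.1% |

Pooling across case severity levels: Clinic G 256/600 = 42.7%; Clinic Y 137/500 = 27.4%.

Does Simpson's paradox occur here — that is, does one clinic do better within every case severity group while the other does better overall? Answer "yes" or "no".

Within each case severity level (mild 21.1% vs 12.1%; moderate 41.1% vs 25.6%; severe 60.4% vs 41.1%), Clinic Y has the lower rate every time. Pooled: 42.7% vs 27.4% — Clinic Y has the lower rate overall. They agree.

no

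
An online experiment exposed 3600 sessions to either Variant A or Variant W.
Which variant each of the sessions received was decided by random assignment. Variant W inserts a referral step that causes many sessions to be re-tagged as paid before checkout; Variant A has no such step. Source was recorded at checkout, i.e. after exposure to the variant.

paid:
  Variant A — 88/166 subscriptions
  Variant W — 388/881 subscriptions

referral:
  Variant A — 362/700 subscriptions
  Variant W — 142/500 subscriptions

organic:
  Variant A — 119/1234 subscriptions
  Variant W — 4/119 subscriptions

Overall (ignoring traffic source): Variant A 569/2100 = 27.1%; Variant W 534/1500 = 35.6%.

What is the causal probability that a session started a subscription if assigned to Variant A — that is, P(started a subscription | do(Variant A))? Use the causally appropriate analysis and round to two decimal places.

0.27

Stratifying would compare variants among sessions the variants themselves sorted into traffic source groups — a form of selection on an intermediate. The unconditioned pooled rates give the total causal effect.
So P(outcome | do(Variant A)) is just the pooled rate for Variant A: 569/2100 = 0.271.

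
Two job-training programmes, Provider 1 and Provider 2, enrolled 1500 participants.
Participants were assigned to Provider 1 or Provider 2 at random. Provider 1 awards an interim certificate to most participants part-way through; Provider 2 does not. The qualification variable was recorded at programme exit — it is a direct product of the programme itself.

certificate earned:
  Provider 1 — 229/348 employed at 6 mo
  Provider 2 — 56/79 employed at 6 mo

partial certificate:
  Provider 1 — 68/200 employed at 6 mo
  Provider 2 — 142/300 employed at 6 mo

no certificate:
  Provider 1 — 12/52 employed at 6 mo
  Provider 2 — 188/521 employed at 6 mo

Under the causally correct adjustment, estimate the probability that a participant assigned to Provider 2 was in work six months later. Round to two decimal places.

Qualification attained during the programme is downstream of the programme. One should not condition on a consequence of treatment, so the overall rates are the right comparison.
So P(outcome | do(Provider 2)) is just the pooled rate for Provider 2: 386/900 = 0.429.

0.43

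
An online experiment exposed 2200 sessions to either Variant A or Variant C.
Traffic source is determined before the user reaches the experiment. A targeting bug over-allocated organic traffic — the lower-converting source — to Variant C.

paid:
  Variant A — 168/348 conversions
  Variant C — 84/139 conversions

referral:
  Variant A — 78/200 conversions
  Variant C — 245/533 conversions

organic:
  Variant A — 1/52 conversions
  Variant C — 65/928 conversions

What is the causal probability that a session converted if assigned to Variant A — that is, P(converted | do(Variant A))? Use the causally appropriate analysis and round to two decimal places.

0.25

Since traffic source is a pre-existing factor (not a product of the variant) and it affects the outcome on its own, it is a confounder. The stratified rates, not the pooled rate, identify the causal effect.
Standardising Variant A to the population traffic source mix: 0.221·168/348 + 0.333·78/200 + 0.445·1/52 = 0.245.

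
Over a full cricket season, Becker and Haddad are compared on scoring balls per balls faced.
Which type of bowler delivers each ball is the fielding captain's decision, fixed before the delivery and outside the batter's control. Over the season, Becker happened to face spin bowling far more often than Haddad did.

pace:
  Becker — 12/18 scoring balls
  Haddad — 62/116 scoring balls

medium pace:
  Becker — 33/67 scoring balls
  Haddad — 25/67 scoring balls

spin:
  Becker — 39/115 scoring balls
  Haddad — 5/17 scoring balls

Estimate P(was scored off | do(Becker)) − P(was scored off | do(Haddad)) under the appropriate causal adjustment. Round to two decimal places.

The stratified and pooled comparisons disagree (Becker wins within each bowling type; Haddad wins overall), so the answer turns on the causal role of bowling type.
Bowling type satisfies the back-door criterion: it is not a descendant of the player, and it blocks the spurious path from player to outcome. Adjusting for it (i.e., using the within-bowling type rates) gives the causal effect.
Adjusting over the population distribution of bowling type: 0.335·(0.667−0.534) + 0.335·(0.493−0.373) + 0.330·(0.339−0.294) = +0.099.

+0.10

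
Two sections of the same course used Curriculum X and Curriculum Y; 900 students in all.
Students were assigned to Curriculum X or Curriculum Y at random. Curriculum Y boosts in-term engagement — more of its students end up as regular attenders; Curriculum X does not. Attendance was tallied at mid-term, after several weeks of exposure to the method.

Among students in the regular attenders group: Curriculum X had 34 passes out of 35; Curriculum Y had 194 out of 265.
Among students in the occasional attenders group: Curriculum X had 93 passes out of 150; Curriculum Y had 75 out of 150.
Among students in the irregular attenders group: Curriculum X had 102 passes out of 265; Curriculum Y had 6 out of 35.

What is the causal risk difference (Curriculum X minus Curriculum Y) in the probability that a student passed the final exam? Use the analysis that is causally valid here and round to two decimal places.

-0.10

The mid-term attendance-specific comparison favours Curriculum X throughout, but the pooled figures favour Curriculum Y. The question is whether to condition on mid-term attendance.
Mid-term attendance here is a post-treatment variable shaped by the teaching method; conditioning on it would introduce bias rather than remove it. The overall comparison is the causal one.
The causal difference is the pooled difference: 0.509 − 0.611 = -0.102.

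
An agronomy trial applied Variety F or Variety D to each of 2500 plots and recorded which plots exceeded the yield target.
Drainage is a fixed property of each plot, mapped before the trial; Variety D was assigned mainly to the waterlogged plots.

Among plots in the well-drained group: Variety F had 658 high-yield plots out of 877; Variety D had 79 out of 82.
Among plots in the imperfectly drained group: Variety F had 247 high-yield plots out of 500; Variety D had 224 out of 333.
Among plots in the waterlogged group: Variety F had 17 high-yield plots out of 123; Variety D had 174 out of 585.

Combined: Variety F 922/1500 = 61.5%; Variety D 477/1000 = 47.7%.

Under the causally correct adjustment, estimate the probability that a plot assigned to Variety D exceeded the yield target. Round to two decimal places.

Variety D is higher inside every field drainage stratum but Variety F is higher in aggregate. Whether to stratify depends on how field drainage relates to the variety.
Field drainage satisfies the back-door criterion: it is not a descendant of the variety, and it blocks the spurious path from variety to outcome. Adjusting for it (i.e., using the within-field drainage rates) gives the causal effect.
Standardising Variety D to the population field drainage mix: 0.384·79/82 + 0.333·224/333 + 0.283·174/585 = 0.678.

0.68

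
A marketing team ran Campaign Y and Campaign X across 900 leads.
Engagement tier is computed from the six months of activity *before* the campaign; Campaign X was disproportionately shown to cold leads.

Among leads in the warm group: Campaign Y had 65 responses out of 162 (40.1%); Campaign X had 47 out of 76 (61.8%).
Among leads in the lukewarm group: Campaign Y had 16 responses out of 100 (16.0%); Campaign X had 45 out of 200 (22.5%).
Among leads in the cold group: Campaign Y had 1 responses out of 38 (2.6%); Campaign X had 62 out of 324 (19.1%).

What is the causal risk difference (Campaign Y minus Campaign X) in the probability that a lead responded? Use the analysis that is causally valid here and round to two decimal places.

Engagement tier is set before the campaign has any effect — it is not caused by the campaign — and it independently drives the outcome. That makes it a confounder, so the causal comparison is within engagement tier levels.
Adjusting over the population distribution of engagement tier: 0.264·(0.401−0.618) + 0.333·(0.160−0.225) + 0.402·(0.026−0.191) = -0.145.

-0.15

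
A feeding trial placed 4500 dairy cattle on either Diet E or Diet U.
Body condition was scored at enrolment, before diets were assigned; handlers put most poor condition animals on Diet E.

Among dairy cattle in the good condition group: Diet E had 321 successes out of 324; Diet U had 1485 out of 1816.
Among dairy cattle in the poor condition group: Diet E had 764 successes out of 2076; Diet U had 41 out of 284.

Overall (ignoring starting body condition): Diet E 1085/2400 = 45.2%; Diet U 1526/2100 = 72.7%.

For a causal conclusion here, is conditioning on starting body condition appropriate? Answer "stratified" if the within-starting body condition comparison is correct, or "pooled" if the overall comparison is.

Starting body condition satisfies the back-door criterion: it is not a descendant of the diet, and it blocks the spurious path from diet to outcome. Adjusting for it (i.e., using the within-starting body condition rates) gives the causal effect.
Within each level — good condition: 99.1% vs 81.8%; poor condition: 36.8% vs 14.4% — Diet E is higher every time.

stratified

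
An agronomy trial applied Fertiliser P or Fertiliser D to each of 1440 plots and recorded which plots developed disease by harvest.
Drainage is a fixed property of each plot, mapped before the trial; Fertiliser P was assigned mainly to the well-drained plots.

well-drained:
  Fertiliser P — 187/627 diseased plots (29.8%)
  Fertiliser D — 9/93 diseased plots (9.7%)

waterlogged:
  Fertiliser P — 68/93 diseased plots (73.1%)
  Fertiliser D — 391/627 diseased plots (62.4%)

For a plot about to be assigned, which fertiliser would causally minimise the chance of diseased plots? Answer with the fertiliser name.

Fertiliser D

Here field drainage is a common cause — it drives both which fertiliser a case falls under and the outcome. The crude comparison mixes populations; the stratum-specific rates are the causally relevant ones.
Within each level — well-drained: 29.8% vs 9.7%; waterlogged: 73.1% vs 62.4% — Fertiliser D is lower every time.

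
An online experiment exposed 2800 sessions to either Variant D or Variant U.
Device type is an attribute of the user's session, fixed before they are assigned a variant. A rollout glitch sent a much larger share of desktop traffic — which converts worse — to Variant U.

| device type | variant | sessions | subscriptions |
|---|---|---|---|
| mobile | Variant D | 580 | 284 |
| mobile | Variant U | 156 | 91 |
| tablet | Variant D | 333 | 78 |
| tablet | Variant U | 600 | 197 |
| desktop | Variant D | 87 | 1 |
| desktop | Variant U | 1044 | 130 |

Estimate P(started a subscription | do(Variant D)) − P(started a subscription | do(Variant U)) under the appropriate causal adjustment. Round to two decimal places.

The stratified and pooled comparisons disagree (Variant U wins within each device type; Variant D wins overall), so the answer turns on the causal role of device type.
The imbalance in device type arose from how sessions were allocated, not from anything the variant did; and device type independently affects the outcome. The pooled gap is confounded — condition on device type.
Adjusting over the population distribution of device type: 0.263·(0.490−0.583) + 0.333·(0.234−0.328) + 0.404·(0.011−0.125) = -0.102.

-0.10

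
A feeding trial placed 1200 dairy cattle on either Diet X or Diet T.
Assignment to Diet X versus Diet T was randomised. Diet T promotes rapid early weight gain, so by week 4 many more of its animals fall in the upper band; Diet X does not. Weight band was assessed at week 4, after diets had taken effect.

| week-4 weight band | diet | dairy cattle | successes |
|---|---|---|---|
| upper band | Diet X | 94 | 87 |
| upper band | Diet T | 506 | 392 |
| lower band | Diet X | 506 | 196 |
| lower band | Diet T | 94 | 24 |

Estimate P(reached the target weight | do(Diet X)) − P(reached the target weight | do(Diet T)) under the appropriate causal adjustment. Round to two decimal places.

-0.22

Week-4 weight band lies on the pathway diet → week-4 weight band → outcome, so adjusting for it blocks the indirect effect. For the total causal effect of diet, use the unadjusted pooled rates.
The causal difference is the pooled difference: 0.472 − 0.693 = -0.222.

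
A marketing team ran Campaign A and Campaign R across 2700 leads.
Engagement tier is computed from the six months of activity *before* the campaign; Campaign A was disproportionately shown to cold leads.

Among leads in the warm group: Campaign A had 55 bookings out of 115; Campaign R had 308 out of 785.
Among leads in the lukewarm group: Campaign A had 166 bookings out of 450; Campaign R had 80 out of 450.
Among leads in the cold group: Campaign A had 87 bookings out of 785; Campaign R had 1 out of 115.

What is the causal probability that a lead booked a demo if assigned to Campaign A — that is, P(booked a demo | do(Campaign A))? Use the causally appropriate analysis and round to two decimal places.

0.32

Nothing the campaign does changes engagement tier; the imbalance is an allocation artefact. With engagement tier also predicting the outcome, the pooled figure is confounded, and the within-stratum comparison is the causal one.
Standardising Campaign A to the population engagement tier mix: 0.333·55/115 + 0.333·166/450 + 0.333·87/785 = 0.319.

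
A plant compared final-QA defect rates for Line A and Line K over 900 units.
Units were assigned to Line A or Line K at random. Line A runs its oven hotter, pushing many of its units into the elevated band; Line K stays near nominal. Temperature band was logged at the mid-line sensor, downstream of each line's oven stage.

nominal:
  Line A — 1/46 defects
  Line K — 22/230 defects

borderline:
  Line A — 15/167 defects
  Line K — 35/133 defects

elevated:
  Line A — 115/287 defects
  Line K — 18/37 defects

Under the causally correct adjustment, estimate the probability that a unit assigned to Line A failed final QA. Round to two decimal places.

0.26

Line A is lower inside every in-process temperature band stratum but Line K is lower in aggregate. Whether to stratify depends on how in-process temperature band relates to the line.
In-process temperature band here is a post-treatment variable shaped by the line; conditioning on it would introduce bias rather than remove it. The overall comparison is the causal one.
So P(outcome | do(Line A)) is just the pooled rate for Line A: 131/500 = 0.262.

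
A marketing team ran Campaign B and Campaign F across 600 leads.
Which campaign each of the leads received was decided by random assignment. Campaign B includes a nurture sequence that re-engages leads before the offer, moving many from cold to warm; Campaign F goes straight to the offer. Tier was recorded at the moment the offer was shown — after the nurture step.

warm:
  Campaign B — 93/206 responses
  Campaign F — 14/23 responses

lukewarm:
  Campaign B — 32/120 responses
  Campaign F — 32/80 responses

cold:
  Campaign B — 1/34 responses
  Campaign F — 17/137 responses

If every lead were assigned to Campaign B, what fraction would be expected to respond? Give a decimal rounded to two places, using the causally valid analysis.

Because the campaign influences engagement tier, engagement tier is a post-treatment mediator, not a confounder. Stratifying on it would bias the estimate; the causal effect is the crude pooled difference.
So P(outcome | do(Campaign B)) is just the pooled rate for Campaign B: 126/360 = 0.350.

0.35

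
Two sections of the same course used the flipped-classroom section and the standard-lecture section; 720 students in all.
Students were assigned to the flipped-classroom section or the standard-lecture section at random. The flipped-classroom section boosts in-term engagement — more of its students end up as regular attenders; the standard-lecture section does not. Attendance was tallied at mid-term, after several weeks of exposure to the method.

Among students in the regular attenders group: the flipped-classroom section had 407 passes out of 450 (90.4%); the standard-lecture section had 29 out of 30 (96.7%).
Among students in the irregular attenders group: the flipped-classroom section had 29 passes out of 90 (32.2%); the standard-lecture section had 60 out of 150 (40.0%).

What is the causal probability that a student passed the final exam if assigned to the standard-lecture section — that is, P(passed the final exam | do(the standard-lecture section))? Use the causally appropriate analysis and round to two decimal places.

Mid-term attendance is downstream of the teaching method. One should not condition on a consequence of treatment, so the overall rates are the right comparison.
So P(outcome | do(the standard-lecture section)) is just the pooled rate for the standard-lecture section: 89/180 = 0.494.

0.49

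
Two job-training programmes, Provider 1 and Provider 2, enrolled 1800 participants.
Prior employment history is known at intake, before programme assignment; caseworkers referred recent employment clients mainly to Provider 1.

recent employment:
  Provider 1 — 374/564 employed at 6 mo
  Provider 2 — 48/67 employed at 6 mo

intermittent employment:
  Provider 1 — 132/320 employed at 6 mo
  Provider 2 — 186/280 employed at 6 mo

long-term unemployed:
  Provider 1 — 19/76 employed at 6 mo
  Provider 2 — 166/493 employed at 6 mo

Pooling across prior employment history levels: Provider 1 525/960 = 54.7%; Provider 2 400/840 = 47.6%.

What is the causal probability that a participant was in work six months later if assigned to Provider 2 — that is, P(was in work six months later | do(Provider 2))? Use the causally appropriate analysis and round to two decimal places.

The imbalance in prior employment history arose from how participants were allocated, not from anything the programme did; and prior employment history independently affects the outcome. The pooled gap is confounded — condition on prior employment history.
Standardising Provider 2 to the population prior employment history mix: 0.351·48/67 + 0.333·186/280 + 0.316·166/493 = 0.579.

0.58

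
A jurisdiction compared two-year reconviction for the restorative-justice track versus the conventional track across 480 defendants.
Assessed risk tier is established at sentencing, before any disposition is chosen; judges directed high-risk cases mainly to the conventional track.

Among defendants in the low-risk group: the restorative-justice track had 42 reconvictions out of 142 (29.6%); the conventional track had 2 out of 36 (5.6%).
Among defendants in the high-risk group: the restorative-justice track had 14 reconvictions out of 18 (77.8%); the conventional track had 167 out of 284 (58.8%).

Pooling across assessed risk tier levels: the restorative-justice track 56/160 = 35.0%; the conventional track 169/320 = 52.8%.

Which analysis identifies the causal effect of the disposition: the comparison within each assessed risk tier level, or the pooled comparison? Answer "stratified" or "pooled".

Here assessed risk tier is a common cause — it drives both which disposition a case falls under and the outcome. The crude comparison mixes populations; the stratum-specific rates are the causally relevant ones.
Within each level — low-risk: 29.6% vs 5.6%; high-risk: 77.8% vs 58.8% — the conventional track is lower every time.

stratified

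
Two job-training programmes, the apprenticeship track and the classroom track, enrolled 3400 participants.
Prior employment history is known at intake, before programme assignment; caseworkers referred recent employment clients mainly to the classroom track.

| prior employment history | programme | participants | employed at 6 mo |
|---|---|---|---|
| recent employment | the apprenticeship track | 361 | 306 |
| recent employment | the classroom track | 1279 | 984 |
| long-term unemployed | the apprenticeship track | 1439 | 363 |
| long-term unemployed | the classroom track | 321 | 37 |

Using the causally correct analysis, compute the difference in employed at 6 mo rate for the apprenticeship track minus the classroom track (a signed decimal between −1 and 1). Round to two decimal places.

The imbalance in prior employment history arose from how participants were allocated, not from anything the programme did; and prior employment history independently affects the outcome. The pooled gap is confounded — condition on prior employment history.
Adjusting over the population distribution of prior employment history: 0.482·(0.848−0.769) + 0.518·(0.252−0.115) = +0.109.

+0.11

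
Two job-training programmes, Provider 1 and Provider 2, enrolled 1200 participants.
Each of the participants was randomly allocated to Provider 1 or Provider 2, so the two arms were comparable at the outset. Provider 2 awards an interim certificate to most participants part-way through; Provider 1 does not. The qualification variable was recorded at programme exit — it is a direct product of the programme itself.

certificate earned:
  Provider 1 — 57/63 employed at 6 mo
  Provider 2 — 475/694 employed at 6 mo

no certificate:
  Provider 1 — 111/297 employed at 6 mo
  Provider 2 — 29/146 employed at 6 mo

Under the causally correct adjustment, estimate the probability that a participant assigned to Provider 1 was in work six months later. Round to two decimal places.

0.47

Provider 1 is higher inside every qualification attained during the programme stratum but Provider 2 is higher in aggregate. Whether to stratify depends on how qualification attained during the programme relates to the programme.
Qualification attained during the programme lies on the pathway programme → qualification attained during the programme → outcome, so adjusting for it blocks the indirect effect. For the total causal effect of programme, use the unadjusted pooled rates.
So P(outcome | do(Provider 1)) is just the pooled rate for Provider 1: 168/360 = 0.467.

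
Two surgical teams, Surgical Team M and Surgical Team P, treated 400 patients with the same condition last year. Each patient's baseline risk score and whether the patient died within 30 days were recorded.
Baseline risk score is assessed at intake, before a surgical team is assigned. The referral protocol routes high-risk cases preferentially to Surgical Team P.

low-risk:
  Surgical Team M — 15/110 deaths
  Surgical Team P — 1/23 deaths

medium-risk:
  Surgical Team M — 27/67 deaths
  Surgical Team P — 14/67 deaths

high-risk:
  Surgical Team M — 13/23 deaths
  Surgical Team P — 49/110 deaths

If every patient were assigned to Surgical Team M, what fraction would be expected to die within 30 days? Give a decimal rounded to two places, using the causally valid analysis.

0.37

Surgical Team P is lower inside every baseline risk score stratum but Surgical Team M is lower in aggregate. Whether to stratify depends on how baseline risk score relates to the surgical team.
Since baseline risk score is a pre-existing factor (not a product of the surgical team) and it affects the outcome on its own, it is a confounder. The stratified rates, not the pooled rate, identify the causal effect.
Standardising Surgical Team M to the population baseline risk score mix: 0.333·15/110 + 0.335·27/67 + 0.333·13/23 = 0.368.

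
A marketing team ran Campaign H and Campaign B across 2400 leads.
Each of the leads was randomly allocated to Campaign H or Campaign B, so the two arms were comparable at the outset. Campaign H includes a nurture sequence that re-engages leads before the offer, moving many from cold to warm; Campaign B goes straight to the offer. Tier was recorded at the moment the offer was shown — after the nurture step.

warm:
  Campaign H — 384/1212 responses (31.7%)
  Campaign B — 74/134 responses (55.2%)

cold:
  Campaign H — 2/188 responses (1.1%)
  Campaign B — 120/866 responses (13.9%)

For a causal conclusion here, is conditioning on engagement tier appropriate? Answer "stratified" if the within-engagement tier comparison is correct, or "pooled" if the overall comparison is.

Campaign B is higher inside every engagement tier stratum but Campaign H is higher in aggregate. Whether to stratify depends on how engagement tier relates to the campaign.
Engagement tier lies on the pathway campaign → engagement tier → outcome, so adjusting for it blocks the indirect effect. For the total causal effect of campaign, use the unadjusted pooled rates.
Pooled: Campaign H 27.6% vs Campaign B 19.4%; Campaign H is higher overall.

pooled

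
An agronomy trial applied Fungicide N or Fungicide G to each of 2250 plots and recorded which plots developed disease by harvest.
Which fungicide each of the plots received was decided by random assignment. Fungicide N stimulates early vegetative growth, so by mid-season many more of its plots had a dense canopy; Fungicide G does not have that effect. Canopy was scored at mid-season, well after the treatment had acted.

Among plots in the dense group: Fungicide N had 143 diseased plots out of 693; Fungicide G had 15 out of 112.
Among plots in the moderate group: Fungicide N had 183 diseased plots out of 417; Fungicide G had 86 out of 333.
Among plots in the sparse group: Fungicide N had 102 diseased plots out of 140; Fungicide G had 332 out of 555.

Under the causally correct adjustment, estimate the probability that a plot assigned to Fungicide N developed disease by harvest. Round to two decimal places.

0.34

The stratified and pooled comparisons disagree (Fungicide G wins within each mid-season canopy; Fungicide N wins overall), so the answer turns on the causal role of mid-season canopy.
Mid-season canopy lies on the pathway fungicide → mid-season canopy → outcome, so adjusting for it blocks the indirect effect. For the total causal effect of fungicide, use the unadjusted pooled rates.
So P(outcome | do(Fungicide N)) is just the pooled rate for Fungicide N: 428/1250 = 0.342.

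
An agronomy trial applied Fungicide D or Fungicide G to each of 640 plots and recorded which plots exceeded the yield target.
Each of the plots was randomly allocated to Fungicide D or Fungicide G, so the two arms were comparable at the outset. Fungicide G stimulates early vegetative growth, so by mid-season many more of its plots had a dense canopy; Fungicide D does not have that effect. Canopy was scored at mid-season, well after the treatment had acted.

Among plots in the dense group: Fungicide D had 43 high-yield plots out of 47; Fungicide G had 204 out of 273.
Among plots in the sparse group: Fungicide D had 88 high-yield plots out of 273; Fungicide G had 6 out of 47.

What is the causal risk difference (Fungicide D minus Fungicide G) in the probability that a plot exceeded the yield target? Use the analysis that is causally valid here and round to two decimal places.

-0.25

The stratified and pooled comparisons disagree (Fungicide D wins within each mid-season canopy; Fungicide G wins overall), so the answer turns on the causal role of mid-season canopy.
Stratifying would compare fungicides among plots the fungicides themselves sorted into mid-season canopy groups — a form of selection on an intermediate. The unconditioned pooled rates give the total causal effect.
The causal difference is the pooled difference: 0.409 − 0.656 = -0.247.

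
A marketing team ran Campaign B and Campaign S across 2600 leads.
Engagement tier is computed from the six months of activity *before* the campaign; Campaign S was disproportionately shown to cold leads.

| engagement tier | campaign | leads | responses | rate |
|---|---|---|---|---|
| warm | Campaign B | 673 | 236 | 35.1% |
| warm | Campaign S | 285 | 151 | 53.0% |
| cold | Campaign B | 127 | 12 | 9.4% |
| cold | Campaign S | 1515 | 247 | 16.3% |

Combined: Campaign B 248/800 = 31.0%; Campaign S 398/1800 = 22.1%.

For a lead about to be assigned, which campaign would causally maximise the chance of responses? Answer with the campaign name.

The stratified and pooled comparisons disagree (Campaign S wins within each engagement tier; Campaign B wins overall), so the answer turns on the causal role of engagement tier.
Since engagement tier is a pre-existing factor (not a product of the campaign) and it affects the outcome on its own, it is a confounder. The stratified rates, not the pooled rate, identify the causal effect.
Within each level — warm: 35.1% vs 53.0%; cold: 9.4% vs 16.3% — Campaign S is higher every time.

Campaign S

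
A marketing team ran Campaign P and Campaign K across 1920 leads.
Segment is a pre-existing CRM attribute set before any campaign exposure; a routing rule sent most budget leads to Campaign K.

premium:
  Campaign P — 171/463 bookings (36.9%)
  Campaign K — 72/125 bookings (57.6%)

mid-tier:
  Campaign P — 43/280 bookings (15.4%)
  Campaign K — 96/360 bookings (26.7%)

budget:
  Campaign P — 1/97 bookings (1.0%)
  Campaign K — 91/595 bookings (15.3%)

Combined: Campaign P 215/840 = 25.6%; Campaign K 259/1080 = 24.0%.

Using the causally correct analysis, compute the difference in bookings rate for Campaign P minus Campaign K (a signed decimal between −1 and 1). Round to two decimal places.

Customer segment satisfies the back-door criterion: it is not a descendant of the campaign, and it blocks the spurious path from campaign to outcome. Adjusting for it (i.e., using the within-customer segment rates) gives the causal effect.
Adjusting over the population distribution of customer segment: 0.306·(0.369−0.576) + 0.333·(0.154−0.267) + 0.360·(0.010−0.153) = -0.152.

-0.15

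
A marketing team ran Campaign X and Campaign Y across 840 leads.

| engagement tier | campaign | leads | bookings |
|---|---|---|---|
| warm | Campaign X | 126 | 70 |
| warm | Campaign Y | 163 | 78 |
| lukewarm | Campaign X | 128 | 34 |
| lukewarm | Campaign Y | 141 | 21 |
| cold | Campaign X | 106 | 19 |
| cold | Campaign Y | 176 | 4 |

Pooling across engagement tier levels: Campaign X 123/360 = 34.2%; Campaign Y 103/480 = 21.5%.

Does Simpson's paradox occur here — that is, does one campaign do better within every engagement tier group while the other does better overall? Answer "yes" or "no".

no

Within each engagement tier level (warm 55.6% vs 47.9%; lukewarm 26.6% vs 14.9%; cold 17.9% vs 2.3%), Campaign X has the higher rate every time. Pooled: 34.2% vs 21.5% — Campaign X has the higher rate overall. They agree.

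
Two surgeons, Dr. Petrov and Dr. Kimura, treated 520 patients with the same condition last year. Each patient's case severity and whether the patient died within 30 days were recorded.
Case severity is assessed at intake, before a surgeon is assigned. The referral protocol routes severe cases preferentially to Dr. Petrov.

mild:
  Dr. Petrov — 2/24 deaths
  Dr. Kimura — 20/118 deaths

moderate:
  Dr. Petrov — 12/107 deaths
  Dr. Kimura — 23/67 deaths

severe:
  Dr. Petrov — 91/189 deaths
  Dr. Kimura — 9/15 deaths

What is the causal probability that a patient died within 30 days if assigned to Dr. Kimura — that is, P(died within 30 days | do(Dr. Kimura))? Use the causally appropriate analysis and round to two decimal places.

0.40

Within every case severity level Dr. Petrov has the lower rate, yet pooled Dr. Kimura does — Simpson's reversal.
Case severity satisfies the back-door criterion: it is not a descendant of the surgeon, and it blocks the spurious path from surgeon to outcome. Adjusting for it (i.e., using the within-case severity rates) gives the causal effect.
Standardising Dr. Kimura to the population case severity mix: 0.273·20/118 + 0.335·23/67 + 0.392·9/15 = 0.397.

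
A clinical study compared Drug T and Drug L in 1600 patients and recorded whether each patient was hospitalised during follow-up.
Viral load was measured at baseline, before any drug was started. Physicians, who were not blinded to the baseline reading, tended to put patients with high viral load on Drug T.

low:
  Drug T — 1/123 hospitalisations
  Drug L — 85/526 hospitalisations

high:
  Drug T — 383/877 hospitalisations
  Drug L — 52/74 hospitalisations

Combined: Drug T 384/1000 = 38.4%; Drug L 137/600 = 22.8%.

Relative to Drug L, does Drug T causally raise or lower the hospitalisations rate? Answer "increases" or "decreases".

Within every viral load level Drug T has the lower rate, yet pooled Drug L does — Simpson's reversal.
Viral load is set before the drug has any effect — it is not caused by the drug — and it independently drives the outcome. That makes it a confounder, so the causal comparison is within viral load levels.
Within each level — low: 0.8% vs 16.2%; high: 43.7% vs 70.3% — Drug T is lower every time.

decreases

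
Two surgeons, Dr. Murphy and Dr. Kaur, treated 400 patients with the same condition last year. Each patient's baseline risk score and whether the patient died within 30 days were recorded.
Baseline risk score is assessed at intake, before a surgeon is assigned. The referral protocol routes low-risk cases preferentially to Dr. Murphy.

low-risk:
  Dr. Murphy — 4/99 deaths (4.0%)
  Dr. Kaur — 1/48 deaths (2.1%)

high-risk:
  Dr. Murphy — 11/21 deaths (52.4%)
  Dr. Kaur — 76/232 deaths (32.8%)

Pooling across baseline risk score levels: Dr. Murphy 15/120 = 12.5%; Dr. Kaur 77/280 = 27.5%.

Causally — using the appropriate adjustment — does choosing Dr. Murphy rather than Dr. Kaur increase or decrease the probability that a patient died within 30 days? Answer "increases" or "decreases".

increases

Since baseline risk score is a pre-existing factor (not a product of the surgeon) and it affects the outcome on its own, it is a confounder. The stratified rates, not the pooled rate, identify the causal effect.
Within each level — low-risk: 4.0% vs 2.1%; high-risk: 52.4% vs 32.8% — Dr. Kaur is lower every time.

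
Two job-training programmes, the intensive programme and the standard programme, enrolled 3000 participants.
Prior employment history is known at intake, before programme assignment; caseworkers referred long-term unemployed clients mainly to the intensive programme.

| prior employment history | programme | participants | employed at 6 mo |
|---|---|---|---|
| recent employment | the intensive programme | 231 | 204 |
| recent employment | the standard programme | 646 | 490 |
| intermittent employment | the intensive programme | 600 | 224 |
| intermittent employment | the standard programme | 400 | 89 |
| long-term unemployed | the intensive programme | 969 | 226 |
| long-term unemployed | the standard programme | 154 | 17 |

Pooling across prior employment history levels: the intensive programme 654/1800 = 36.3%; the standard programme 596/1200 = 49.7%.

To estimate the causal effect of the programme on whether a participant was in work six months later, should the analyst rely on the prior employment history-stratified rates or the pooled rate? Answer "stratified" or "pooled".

The imbalance in prior employment history arose from how participants were allocated, not from anything the programme did; and prior employment history independently affects the outcome. The pooled gap is confounded — condition on prior employment history.
Within each level — recent employment: 88.3% vs 75.9%; intermittent employment: 37.3% vs 22.2%; long-term unemployed: 23.3% vs 11.0% — the intensive programme is higher every time.

stratified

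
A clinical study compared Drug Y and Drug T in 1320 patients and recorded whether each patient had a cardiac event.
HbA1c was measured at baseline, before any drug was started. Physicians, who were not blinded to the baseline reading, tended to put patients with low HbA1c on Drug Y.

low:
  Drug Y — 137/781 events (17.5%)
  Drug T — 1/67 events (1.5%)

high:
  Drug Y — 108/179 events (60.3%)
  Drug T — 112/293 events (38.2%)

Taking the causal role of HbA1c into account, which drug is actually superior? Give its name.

Drug T

The HbA1c-specific comparison favours Drug T throughout, but the pooled figures favour Drug Y. The question is whether to condition on HbA1c.
Here HbA1c is a common cause — it drives both which drug a case falls under and the outcome. The crude comparison mixes populations; the stratum-specific rates are the causally relevant ones.
Within each level — low: 17.5% vs 1.5%; high: 60.3% vs 38.2% — Drug T is lower every time.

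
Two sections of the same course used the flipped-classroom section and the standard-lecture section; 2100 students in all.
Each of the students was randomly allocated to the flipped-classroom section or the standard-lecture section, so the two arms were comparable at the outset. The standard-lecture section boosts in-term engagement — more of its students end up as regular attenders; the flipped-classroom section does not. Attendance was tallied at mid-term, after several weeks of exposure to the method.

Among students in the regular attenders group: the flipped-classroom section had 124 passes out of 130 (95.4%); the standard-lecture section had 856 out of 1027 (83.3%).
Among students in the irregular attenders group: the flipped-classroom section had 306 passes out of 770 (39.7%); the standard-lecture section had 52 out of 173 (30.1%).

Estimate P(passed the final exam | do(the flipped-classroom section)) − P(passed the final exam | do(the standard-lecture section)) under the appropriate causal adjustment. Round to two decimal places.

Because the teaching method influences mid-term attendance, mid-term attendance is a post-treatment mediator, not a confounder. Stratifying on it would bias the estimate; the causal effect is the crude pooled difference.
The causal difference is the pooled difference: 0.478 − 0.757 = -0.279.

-0.28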